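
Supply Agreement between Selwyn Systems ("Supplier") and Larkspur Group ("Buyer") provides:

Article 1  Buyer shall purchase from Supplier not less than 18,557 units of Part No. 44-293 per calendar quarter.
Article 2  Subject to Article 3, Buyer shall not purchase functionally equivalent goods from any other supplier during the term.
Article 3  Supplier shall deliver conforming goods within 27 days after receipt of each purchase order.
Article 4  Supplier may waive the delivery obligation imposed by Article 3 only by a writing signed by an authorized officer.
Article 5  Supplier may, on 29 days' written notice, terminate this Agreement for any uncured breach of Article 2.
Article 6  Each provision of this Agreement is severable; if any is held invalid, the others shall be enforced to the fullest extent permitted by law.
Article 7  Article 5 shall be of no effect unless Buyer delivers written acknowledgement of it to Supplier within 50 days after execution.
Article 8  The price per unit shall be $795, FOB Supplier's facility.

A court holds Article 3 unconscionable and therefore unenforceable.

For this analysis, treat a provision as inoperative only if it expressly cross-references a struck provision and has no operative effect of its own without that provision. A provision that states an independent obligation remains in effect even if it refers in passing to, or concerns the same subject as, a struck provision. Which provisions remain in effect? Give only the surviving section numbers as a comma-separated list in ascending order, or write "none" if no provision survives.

1, 2, 5, 6, 7, 8

Article 3 is struck. Article 4 has no operative effect of its own apart from Article 3 and is therefore inoperative. Article 2 mentions Article 3 but its own obligation stands independently of Article 3, so Article 2 is not affected. Article 6 is a severability clause and preserves every provision that can still be given independent effect. The provisions still in force are Article 1, Article 2, Article 5, Article 6, Article 7, and Article 8.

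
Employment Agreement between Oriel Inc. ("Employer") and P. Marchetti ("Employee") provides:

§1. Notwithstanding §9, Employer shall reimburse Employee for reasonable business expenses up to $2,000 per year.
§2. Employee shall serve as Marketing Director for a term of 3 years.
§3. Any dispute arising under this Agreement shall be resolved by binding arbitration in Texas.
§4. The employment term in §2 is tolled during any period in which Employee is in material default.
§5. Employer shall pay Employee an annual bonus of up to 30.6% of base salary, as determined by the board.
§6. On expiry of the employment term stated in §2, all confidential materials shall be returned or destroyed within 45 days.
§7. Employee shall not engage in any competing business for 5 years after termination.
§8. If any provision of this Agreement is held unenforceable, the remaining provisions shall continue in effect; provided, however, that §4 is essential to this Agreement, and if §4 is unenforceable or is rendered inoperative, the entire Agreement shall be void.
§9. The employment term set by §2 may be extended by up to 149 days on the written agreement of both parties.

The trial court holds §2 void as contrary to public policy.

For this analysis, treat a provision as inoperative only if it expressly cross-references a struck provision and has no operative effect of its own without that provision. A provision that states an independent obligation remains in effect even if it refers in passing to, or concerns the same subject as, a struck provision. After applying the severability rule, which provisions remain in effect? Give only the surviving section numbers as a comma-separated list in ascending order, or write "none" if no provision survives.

§2 is struck. The whole of §4 is the tolling of the employment term, defined by reference to §2, so §4 cannot stand once §2 is removed. §6 merely fixes the return obligation tied to §2; with §2 gone it has nothing to operate on and falls away. §9 has no operative effect of its own apart from §2 and is therefore inoperative. §8 makes §4 an essential term, and §4 has been rendered inoperative by the cascade; under §8, the entire Agreement is therefore void. No provision of the Agreement survives.

none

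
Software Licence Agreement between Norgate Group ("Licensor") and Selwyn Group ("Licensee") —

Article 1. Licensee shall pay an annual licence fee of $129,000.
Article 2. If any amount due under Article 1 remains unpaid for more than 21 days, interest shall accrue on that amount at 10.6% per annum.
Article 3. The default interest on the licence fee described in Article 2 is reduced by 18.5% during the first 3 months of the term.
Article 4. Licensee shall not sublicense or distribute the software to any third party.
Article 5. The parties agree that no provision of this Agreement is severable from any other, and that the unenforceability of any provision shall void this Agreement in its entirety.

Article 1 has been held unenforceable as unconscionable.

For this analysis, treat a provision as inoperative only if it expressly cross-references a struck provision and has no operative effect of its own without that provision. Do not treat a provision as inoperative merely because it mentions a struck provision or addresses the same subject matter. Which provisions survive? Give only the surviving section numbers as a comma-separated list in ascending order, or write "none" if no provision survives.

Article 1 is struck. Article 2 does nothing except set the default interest on the licence fee by reference to Article 1; with Article 1 gone it has no independent effect and is inoperative. Article 3 operates only by reference to Article 2, so it falls with Article 2. Article 5 provides that the Agreement is not severable, so the invalidity of any one provision voids the entire Agreement. No provision of the Agreement survives.

none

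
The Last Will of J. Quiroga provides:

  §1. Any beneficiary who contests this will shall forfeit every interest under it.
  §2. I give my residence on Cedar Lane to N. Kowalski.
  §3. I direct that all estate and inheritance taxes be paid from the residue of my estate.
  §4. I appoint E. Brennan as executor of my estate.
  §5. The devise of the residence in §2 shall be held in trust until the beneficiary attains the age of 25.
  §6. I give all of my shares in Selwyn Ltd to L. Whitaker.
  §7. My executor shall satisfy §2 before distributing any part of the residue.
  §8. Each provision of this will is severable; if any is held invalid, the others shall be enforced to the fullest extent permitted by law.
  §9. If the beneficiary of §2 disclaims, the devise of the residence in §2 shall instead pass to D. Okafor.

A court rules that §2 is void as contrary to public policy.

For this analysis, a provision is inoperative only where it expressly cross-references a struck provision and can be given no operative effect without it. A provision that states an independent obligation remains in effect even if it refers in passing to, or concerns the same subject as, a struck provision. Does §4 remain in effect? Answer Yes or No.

§2 is struck. §5 has no operative effect of its own apart from §2 and is therefore inoperative. §7 merely fixes the priority direction for §2; with §2 gone it has nothing to operate on and falls away. §9 merely fixes the alternative disposition for §2; with §2 gone it has nothing to operate on and falls away. Under the severability clause in §8, the remaining provisions continue in force. The provisions still in force are §1, §3, §4, §6, and §8. §4 is among the surviving provisions, so the answer is yes.

Yes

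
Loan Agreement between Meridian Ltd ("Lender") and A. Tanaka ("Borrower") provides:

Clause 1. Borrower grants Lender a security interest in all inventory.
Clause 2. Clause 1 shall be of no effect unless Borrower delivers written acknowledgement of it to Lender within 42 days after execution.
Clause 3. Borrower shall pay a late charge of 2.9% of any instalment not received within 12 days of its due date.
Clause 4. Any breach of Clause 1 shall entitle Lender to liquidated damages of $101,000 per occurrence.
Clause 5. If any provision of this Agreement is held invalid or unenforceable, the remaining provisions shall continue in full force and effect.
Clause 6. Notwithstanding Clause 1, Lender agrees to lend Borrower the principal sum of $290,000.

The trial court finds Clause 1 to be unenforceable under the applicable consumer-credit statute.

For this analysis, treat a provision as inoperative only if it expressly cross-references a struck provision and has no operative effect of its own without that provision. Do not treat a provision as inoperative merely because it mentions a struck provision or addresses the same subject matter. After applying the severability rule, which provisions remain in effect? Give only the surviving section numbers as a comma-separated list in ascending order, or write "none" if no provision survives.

3, 5, 6

Clause 1 is struck. The only function of Clause 2 is the acknowledgement condition for Clause 1, so it cannot stand once Clause 1 is removed. The whole of Clause 4 is the liquidated-damages amount, defined by reference to Clause 1, so Clause 4 cannot stand once Clause 1 is removed. Although Clause 6 refers to Clause 1, its operative terms do not depend on Clause 1, so it remains in effect. Under the severability clause in Clause 5, the remaining provisions continue in force. The provisions still in force are Clause 3, Clause 5, and Clause 6.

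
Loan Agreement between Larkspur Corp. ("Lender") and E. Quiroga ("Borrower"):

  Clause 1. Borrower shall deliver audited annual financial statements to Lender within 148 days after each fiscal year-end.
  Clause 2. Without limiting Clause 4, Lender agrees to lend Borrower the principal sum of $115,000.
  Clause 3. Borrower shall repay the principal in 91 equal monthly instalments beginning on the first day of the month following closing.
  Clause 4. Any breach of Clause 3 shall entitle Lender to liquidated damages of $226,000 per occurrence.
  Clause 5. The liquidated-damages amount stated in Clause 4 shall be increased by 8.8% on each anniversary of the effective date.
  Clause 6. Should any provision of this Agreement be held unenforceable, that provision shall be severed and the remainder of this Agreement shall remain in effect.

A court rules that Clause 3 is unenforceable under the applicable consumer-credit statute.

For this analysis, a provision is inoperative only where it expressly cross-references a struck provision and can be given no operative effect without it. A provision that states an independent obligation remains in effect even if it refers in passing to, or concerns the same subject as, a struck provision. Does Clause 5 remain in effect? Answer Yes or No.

No

Clause 3 is struck. Clause 4 has no operative effect of its own apart from Clause 3 and is therefore inoperative. Clause 5 operates only by reference to Clause 4, so it falls with Clause 4. Although Clause 2 refers to Clause 4, its operative terms do not depend on Clause 4, so it remains in effect. Under the severability clause in Clause 6, the remaining provisions continue in force. Clause 1, Clause 2, and Clause 6 remain in effect. Clause 5 is among the inoperative provisions, so the answer is no.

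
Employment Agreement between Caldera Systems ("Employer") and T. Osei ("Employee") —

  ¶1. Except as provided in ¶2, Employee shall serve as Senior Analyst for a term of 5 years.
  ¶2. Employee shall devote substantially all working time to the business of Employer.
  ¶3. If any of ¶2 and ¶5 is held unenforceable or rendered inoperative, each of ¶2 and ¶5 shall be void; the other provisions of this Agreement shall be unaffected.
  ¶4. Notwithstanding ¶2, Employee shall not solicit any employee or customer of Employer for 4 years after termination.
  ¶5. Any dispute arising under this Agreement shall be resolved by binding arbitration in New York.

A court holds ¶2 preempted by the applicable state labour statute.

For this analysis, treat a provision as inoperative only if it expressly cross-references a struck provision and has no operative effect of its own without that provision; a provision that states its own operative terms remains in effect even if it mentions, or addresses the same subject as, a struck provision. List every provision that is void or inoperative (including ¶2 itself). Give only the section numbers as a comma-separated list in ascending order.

¶2 is struck. Although ¶4 refers to ¶2, its operative terms do not depend on ¶2, so it remains in effect. ¶1 mentions ¶2 but its own obligation stands independently of ¶2, so ¶1 is not affected. Nothing else in the Agreement is defined by reference to ¶2. ¶3 declares ¶2 and ¶5 mutually dependent; since one of them has fallen, all of them are of no effect. That brings down ¶5 as well. The remainder continues in force under ¶3. ¶1, ¶3, and ¶4 remain in effect.

2, 5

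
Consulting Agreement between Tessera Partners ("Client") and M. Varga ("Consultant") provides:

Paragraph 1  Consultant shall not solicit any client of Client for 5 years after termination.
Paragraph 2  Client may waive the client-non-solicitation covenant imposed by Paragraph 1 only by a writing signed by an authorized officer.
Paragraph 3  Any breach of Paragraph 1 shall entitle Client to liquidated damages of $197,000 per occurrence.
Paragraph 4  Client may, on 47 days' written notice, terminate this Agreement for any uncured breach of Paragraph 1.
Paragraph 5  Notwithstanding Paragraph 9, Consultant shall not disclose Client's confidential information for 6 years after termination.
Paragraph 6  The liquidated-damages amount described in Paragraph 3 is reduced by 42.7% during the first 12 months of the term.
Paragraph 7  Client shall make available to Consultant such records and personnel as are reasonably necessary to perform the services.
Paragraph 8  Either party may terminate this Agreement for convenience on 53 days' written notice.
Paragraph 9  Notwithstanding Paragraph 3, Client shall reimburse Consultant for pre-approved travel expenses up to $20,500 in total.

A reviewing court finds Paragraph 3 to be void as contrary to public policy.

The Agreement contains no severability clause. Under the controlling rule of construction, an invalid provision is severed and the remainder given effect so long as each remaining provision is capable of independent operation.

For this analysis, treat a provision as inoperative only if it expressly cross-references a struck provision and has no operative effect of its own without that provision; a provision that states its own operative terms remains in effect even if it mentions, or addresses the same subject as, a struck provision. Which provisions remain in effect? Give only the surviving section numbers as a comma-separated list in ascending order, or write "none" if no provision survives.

1, 2, 4, 5, 7, 8, 9

Paragraph 3 is struck. Paragraph 6 does nothing except set the introductory reduction to the liquidated-damages amount by reference to Paragraph 3; with Paragraph 3 gone it has no independent effect and is inoperative. Although Paragraph 9 refers to Paragraph 3, its operative terms do not depend on Paragraph 3, so it remains in effect. With no severability clause, the stated default rule severs what cannot stand and enforces each remaining provision that can operate on its own. That leaves Paragraph 1, Paragraph 2, Paragraph 4, Paragraph 5, Paragraph 7, Paragraph 8, and Paragraph 9 in effect.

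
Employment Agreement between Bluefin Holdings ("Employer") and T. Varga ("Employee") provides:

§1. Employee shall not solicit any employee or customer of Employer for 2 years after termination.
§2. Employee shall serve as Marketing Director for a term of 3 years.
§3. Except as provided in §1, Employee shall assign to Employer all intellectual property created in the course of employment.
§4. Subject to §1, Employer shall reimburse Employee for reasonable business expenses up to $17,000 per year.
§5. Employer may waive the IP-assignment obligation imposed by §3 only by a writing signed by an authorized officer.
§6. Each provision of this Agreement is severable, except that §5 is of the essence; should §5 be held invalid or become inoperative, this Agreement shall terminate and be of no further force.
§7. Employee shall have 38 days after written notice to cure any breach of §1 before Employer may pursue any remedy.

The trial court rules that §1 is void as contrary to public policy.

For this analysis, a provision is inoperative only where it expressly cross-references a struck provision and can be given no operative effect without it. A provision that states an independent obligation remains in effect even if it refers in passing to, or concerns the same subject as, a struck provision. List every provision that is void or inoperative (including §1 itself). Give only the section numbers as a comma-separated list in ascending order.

§1 is struck. The only function of §7 is the cure period for breach of §1, so it cannot stand once §1 is removed. Although §3 refers to §1, its operative terms do not depend on §1, so it remains in effect. Although §4 refers to §1, its operative terms do not depend on §1, so it remains in effect. §6 makes §5 an essential term, but §5 is unaffected, so the severability proviso in §6 preserves the remaining provisions. That leaves §2, §3, §4, §5, and §6 in effect.

1, 7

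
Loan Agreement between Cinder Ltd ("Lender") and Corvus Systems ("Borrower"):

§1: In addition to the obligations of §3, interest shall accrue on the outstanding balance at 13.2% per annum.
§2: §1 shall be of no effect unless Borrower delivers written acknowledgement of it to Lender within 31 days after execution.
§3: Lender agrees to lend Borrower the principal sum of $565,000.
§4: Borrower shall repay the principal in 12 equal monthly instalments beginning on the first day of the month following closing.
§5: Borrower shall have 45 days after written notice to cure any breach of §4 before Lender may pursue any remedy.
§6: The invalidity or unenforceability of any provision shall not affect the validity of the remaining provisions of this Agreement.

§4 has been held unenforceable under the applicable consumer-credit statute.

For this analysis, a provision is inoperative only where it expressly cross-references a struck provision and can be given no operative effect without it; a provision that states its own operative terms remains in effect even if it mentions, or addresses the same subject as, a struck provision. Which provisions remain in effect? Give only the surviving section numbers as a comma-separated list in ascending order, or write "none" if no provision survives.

§4 is struck. §5 operates only by reference to §4, so it falls with §4. Under the severability clause in §6, the remaining provisions continue in force. The provisions still in force are §1, §2, §3, and §6.

1, 2, 3, 6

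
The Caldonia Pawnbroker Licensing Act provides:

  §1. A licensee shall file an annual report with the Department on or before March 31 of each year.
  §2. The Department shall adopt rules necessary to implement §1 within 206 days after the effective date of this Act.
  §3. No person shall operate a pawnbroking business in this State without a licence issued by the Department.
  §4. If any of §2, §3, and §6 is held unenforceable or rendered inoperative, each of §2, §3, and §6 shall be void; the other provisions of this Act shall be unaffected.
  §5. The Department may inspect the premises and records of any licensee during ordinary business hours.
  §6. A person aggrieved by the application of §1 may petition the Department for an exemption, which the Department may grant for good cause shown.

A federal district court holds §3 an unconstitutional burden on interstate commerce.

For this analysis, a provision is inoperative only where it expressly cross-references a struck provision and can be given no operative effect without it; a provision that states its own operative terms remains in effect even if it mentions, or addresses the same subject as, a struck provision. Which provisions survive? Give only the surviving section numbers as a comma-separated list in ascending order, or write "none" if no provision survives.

1, 4, 5

§3 is struck. No other provision's operative terms depend on §3. §4 declares §2, §3, and §6 mutually dependent; since one of them has fallen, all of them are of no effect. That brings down §2 and §6 as well. The remainder continues in force under §4. The provisions still in force are §1, §4, and §5.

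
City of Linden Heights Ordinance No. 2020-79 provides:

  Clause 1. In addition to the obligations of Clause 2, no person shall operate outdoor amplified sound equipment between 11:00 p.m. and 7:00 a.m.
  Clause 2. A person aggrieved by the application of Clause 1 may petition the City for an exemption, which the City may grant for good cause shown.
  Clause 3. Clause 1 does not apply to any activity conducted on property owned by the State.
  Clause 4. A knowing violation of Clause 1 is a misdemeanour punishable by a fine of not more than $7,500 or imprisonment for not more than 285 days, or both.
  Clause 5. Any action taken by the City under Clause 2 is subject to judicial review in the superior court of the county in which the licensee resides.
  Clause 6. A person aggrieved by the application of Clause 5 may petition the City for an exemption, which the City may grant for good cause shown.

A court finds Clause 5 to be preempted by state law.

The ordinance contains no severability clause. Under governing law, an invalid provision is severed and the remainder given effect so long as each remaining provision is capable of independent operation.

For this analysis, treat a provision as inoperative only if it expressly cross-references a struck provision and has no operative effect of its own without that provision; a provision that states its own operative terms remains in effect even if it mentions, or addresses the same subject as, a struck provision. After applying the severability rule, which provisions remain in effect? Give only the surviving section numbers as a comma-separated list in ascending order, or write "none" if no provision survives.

Clause 5 is struck. Clause 6 operates only by reference to Clause 5, so it falls with Clause 5. With no severability clause, the stated default rule severs what cannot stand and enforces each remaining provision that can operate on its own. The provisions still in force are Clause 1, Clause 2, Clause 3, and Clause 4.

1, 2, 3, 4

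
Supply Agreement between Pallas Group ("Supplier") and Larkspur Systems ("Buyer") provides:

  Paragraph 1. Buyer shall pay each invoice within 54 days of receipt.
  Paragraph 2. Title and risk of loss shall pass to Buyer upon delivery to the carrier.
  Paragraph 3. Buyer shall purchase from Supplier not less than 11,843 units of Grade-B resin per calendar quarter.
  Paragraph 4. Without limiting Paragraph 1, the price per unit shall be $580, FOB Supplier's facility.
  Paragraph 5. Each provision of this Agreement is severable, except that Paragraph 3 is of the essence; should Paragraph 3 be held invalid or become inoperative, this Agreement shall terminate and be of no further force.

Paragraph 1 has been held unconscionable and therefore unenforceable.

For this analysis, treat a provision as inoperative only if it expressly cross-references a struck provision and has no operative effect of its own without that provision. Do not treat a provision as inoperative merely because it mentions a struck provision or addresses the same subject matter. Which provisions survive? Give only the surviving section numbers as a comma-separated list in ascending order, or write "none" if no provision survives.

Paragraph 1 is struck. Although Paragraph 4 refers to Paragraph 1, its operative terms do not depend on Paragraph 1, so it remains in effect. No other provision's operative terms depend on Paragraph 1. Paragraph 5 makes Paragraph 3 an essential term, but Paragraph 3 is unaffected, so the severability proviso in Paragraph 5 preserves the remaining provisions. Paragraph 2, Paragraph 3, Paragraph 4, and Paragraph 5 remain in effect.

2, 3, 4, 5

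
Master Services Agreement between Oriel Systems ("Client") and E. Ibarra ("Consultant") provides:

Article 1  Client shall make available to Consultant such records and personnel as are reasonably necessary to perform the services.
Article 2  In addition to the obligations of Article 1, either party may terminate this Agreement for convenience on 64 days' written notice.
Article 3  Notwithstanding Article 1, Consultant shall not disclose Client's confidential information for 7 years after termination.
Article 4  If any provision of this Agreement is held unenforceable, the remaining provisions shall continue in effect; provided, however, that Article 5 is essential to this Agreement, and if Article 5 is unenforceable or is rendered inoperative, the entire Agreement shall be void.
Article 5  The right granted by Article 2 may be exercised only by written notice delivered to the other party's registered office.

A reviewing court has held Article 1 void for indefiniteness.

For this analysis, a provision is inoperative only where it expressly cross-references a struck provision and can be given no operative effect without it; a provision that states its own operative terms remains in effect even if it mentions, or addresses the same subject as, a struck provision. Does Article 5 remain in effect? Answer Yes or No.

Article 1 is struck. Article 3 mentions Article 1 but its own obligation stands independently of Article 1, so Article 3 is not affected. Although Article 2 refers to Article 1, its operative terms do not depend on Article 1, so it remains in effect. Nothing else in the Agreement is defined by reference to Article 1. Article 4 makes Article 5 an essential term, but Article 5 is unaffected, so the severability proviso in Article 4 preserves the remaining provisions. The provisions still in force are Article 2, Article 3, Article 4, and Article 5. Article 5 is among the surviving provisions, so the answer is yes.

Yes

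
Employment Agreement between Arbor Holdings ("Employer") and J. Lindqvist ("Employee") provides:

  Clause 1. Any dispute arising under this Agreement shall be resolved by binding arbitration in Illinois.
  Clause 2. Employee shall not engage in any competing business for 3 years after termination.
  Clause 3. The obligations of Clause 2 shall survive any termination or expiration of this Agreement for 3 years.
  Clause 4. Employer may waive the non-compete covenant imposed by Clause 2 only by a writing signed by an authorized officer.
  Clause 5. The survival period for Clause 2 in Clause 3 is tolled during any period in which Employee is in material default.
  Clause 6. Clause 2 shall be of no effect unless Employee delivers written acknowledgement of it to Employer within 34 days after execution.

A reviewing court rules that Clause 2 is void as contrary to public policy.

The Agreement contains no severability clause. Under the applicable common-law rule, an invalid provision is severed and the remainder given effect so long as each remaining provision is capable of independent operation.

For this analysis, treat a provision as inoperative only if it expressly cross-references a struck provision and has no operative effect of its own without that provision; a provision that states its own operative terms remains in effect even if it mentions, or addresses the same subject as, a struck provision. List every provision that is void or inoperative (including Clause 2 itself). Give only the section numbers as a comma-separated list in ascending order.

Clause 2 is struck. Clause 3 merely fixes the survival period for Clause 2; with Clause 2 gone it has nothing to operate on and falls away. The only function of Clause 4 is the waiver condition for Clause 2, so it cannot stand once Clause 2 is removed. Clause 6 has no operative effect of its own apart from Clause 2 and is therefore inoperative. Clause 5 has no operative effect of its own apart from Clause 3 and is therefore inoperative. Under the stated default rule, only provisions that cannot operate independently fall away; the rest are enforced. Only Clause 1 remains in effect.

2, 3, 4, 5, 6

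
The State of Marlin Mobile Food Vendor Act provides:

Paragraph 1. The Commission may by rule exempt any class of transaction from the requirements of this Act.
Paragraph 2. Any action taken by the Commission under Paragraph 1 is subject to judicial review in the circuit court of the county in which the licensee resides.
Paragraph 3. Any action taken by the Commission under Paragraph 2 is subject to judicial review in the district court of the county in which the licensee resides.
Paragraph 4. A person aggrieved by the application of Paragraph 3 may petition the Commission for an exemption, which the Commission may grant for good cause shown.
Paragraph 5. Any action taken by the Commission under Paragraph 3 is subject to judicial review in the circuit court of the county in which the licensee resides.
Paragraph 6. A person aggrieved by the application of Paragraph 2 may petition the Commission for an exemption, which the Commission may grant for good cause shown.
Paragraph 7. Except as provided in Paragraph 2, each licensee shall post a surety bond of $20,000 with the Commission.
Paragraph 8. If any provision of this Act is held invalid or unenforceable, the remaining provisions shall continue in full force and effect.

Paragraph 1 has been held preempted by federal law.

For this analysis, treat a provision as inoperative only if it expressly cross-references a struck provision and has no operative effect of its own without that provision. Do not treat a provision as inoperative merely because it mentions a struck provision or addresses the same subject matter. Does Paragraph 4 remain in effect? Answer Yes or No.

No

Paragraph 1 is struck. Paragraph 2 merely fixes the judicial-review right for Paragraph 1; with Paragraph 1 gone it has nothing to operate on and falls away. Paragraph 3 merely fixes the judicial-review right for Paragraph 2; with Paragraph 2 gone it has nothing to operate on and falls away. Paragraph 6 merely fixes the exemption procedure for Paragraph 2; with Paragraph 2 gone it has nothing to operate on and falls away. Paragraph 4 has no operative effect of its own apart from Paragraph 3 and is therefore inoperative. Paragraph 5 has no operative effect of its own apart from Paragraph 3 and is therefore inoperative. Paragraph 7 mentions Paragraph 2 but its own obligation stands independently of Paragraph 2, so Paragraph 7 is not affected. Under the severability clause in Paragraph 8, the remaining provisions continue in force. That leaves Paragraph 7 and Paragraph 8 in effect. Paragraph 4 is among the inoperative provisions, so the answer is no.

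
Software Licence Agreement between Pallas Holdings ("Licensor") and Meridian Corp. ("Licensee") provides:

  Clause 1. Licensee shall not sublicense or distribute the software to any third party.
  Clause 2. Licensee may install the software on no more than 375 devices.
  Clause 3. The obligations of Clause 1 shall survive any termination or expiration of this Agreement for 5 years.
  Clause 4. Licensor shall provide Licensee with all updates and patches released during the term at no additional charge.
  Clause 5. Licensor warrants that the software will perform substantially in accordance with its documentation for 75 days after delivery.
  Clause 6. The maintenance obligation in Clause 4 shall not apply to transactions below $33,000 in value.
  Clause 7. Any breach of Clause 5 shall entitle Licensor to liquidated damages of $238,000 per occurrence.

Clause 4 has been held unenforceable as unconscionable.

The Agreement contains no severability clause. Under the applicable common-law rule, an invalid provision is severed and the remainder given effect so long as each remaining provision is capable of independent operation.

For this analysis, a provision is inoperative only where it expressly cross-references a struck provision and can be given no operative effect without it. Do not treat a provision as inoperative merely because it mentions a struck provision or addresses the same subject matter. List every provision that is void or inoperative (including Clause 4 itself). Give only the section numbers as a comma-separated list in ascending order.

Clause 4 is struck. The whole of Clause 6 is the carve-out from the maintenance obligation, defined by reference to Clause 4, so Clause 6 cannot stand once Clause 4 is removed. With no severability clause, the stated default rule severs what cannot stand and enforces each remaining provision that can operate on its own. Clause 1, Clause 2, Clause 3, Clause 5, and Clause 7 remain in effect.

4, 6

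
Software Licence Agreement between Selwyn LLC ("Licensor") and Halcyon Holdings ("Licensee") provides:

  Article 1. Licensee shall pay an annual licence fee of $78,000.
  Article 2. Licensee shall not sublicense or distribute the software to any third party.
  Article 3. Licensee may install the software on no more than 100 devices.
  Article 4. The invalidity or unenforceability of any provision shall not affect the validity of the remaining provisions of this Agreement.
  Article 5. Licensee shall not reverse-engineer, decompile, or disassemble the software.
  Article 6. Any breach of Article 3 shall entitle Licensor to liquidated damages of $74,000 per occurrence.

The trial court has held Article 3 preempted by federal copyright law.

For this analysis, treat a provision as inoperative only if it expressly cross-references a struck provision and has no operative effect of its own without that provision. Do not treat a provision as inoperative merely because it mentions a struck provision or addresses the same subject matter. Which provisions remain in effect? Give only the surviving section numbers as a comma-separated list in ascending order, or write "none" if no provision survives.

Article 3 is struck. Article 6 does nothing except set the liquidated-damages amount by reference to Article 3; with Article 3 gone it has no independent effect and is inoperative. Under the severability clause in Article 4, the remaining provisions continue in force. The provisions still in force are Article 1, Article 2, Article 4, and Article 5.

1, 2, 4, 5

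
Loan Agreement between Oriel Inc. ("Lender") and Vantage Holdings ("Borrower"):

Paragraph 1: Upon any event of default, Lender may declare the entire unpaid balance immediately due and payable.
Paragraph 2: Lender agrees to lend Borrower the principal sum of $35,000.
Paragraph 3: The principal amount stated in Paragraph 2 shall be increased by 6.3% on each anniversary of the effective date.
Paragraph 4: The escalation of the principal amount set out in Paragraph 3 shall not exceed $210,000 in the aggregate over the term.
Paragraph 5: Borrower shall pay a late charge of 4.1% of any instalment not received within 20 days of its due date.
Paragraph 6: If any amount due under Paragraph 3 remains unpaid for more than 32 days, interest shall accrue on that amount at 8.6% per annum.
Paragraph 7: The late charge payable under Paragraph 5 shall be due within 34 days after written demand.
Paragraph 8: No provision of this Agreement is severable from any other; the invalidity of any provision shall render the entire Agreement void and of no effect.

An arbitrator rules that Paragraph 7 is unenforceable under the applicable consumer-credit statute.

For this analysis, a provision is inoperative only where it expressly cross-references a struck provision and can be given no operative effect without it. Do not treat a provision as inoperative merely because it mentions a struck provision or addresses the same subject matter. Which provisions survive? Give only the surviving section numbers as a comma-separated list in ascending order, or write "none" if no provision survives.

Paragraph 7 is struck. No other provision's operative terms depend on Paragraph 7. Paragraph 8 provides that the Agreement is not severable, so the invalidity of any one provision voids the entire Agreement. No provision of the Agreement survives.

none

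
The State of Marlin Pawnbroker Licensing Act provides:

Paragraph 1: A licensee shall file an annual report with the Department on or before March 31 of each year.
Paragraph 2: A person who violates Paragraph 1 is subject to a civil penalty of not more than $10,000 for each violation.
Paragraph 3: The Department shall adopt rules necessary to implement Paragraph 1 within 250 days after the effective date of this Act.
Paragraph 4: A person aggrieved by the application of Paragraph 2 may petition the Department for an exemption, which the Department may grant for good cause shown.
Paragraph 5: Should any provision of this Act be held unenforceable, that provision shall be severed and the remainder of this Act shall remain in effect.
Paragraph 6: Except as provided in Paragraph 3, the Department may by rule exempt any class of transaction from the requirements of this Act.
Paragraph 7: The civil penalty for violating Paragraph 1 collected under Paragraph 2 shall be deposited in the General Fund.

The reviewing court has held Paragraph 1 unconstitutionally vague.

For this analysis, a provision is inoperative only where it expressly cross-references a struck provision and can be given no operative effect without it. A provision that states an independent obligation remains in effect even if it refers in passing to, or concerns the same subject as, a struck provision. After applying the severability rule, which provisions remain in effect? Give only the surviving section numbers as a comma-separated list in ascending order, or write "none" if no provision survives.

Paragraph 1 is struck. Paragraph 2 merely fixes the civil penalty for violating Paragraph 1; with Paragraph 1 gone it has nothing to operate on and falls away. The only function of Paragraph 3 is the rulemaking mandate for Paragraph 1, so it cannot stand once Paragraph 1 is removed. Paragraph 4 operates only by reference to Paragraph 2, so it falls with Paragraph 2. Paragraph 7 has no operative effect of its own apart from Paragraph 2 and is therefore inoperative. Paragraph 6 mentions Paragraph 3 but its own obligation stands independently of Paragraph 3, so Paragraph 6 is not affected. Under the severability clause in Paragraph 5, the remaining provisions continue in force. The provisions still in force are Paragraph 5 and Paragraph 6.

5, 6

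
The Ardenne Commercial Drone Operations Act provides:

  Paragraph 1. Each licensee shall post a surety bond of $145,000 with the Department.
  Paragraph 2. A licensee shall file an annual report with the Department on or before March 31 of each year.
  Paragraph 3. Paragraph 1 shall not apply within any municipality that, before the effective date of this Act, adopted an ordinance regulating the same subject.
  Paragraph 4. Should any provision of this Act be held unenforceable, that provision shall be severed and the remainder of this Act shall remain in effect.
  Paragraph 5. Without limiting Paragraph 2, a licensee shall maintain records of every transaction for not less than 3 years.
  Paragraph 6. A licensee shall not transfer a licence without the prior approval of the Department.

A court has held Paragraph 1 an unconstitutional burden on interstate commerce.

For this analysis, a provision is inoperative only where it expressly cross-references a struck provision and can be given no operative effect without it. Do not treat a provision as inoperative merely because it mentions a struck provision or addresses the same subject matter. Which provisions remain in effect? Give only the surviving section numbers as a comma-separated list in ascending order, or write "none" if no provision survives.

2, 4, 5, 6

Paragraph 1 is struck. Paragraph 3 has no operative effect of its own apart from Paragraph 1 and is therefore inoperative. Paragraph 4 is a severability clause and preserves every provision that can still be given independent effect. That leaves Paragraph 2, Paragraph 4, Paragraph 5, and Paragraph 6 in effect.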